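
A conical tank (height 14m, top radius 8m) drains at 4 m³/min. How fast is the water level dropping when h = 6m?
49/(144π) ≈ 0.1083 m/min

r/h = 8/14, so r = (4/7)h
V = (1/3)πr²h = (1/3)π((4/7)h)²h = (16/147)πh³
dV/dh = (16/49)πh²
dh/dt = (dV/dt)/(dV/dh) = -4/((16/49)π·6²) = -49/(144π) m/min
The level is dropping at 49/(144π) ≈ 0.1083 m/min.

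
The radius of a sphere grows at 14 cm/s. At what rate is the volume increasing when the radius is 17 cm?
16184π cm³/s

V = (4/3)πr³
dV/dt = dV/dr · dr/dt = 4πr² · 14
At r = 17: dV/dt = 16184π cm³/s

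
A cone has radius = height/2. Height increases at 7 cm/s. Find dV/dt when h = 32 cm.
1792π cm³/s

V = (1/3)π(h/2)²h = πh³/12
dV/dt = πh²/4 · 7
At h = 32: dV/dt = 1792π cm³/s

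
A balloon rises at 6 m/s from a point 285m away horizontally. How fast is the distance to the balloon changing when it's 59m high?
177√84706/42353 ≈ 1.216 m/s

z² = 285² + y²
z = √(285² + 59²) = √84706
dz/dt = y/z · dy/dt = 59/√84706 · 6 = 177√84706/42353 ≈ 1.216 m/s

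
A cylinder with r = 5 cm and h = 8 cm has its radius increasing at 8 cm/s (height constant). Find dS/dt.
288π cm²/s

S = 2πrh + 2πr² (lateral + bases)
dS/dt = (2πh + 4πr)·dr/dt = (2π·8 + 4π·5)·8
= 288π cm²/s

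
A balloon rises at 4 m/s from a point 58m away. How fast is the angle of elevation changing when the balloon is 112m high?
0.014584 rad/s

tan(θ) = y/58
sec²(θ) · dθ/dt = (1/58) · dy/dt
dθ/dt = cos²(θ)/58 · 4 = 58/(58² + 112²) · 4
dθ/dt = 0.014584 rad/s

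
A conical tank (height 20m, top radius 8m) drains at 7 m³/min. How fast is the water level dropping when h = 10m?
7/(16π) ≈ 0.1393 m/min

r/h = 8/20, so r = (2/5)h
V = (1/3)πr²h = (1/3)π((2/5)h)²h = (4/75)πh³
dV/dh = (4/25)πh²
dh/dt = (dV/dt)/(dV/dh) = -7/((4/25)π·10²) = -7/(16π) m/min
The level is dropping at 7/(16π) ≈ 0.1393 m/min.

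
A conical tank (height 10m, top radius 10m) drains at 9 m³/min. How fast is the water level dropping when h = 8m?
9/(64π) ≈ 0.04476 m/min

r/h = 10/10, so r = h
V = (1/3)πr²h = (1/3)π(h)²h = (1/3)πh³
dV/dh = πh²
dh/dt = (dV/dt)/(dV/dh) = -9/(π·8²) = -9/(64π) m/min
The level is dropping at 9/(64π) ≈ 0.04476 m/min.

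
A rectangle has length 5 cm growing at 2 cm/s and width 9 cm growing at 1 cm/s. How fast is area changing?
23 cm²/s

A = lw
dA/dt = w·dl/dt + l·dw/dt = 9·2 + 5·1 = 23 cm²/s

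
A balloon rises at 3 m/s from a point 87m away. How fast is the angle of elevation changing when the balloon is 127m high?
0.011014 rad/s

tan(θ) = y/87
sec²(θ) · dθ/dt = (1/87) · dy/dt
dθ/dt = cos²(θ)/87 · 3 = 87/(87² + 127²) · 3
dθ/dt = 0.011014 rad/s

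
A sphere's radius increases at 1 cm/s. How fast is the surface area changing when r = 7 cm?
56π cm²/s

S = 4πr²
dS/dt = dS/dr · dr/dt = 8πr · 1
At r = 7: dS/dt = 56π cm²/s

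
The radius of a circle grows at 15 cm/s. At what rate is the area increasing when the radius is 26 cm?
780π cm²/s

A = πr²
dA/dt = 2πr · dr/dt = 2π(26)(15) = 780π cm²/s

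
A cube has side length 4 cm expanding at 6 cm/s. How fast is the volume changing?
288 cm³/s

V = s³
dV/dt = 3s² · ds/dt = 3·4²·6 = 288 cm³/s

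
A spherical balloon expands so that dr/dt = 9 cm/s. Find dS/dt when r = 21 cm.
1512π cm²/s

S = 4πr²
dS/dt = dS/dr · dr/dt = 8πr · 9
At r = 21: dS/dt = 1512π cm²/s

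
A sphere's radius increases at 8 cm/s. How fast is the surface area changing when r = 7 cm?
448π cm²/s

S = 4πr²
dS/dt = dS/dr · dr/dt = 8πr · 8
At r = 7: dS/dt = 448π cm²/s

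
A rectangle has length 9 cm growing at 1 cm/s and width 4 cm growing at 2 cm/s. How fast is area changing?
22 cm²/s

A = lw
dA/dt = w·dl/dt + l·dw/dt = 4·1 + 9·2 = 22 cm²/s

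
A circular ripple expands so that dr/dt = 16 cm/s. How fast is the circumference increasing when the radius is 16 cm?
32π cm/s

C = 2πr
dC/dt = 2π · dr/dt = 2π · 16 = 32π cm/s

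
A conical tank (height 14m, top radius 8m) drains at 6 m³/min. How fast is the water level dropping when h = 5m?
147/(200π) ≈ 0.234 m/min

r/h = 8/14, so r = (4/7)h
V = (1/3)πr²h = (1/3)π((4/7)h)²h = (16/147)πh³
dV/dh = (16/49)πh²
dh/dt = (dV/dt)/(dV/dh) = -6/((16/49)π·5²) = -147/(200π) m/min
The level is dropping at 147/(200π) ≈ 0.234 m/min.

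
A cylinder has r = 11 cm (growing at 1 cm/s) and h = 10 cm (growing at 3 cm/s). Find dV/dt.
583π cm³/s

V = πr²h
dV/dt = 2πrh·dr/dt + πr²·dh/dt
= 2π(11)(10)(1) + π(11)²(3)
= 583π cm³/s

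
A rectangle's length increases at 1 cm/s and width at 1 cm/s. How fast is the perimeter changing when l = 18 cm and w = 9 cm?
4 cm/s

P = 2(l + w)
dP/dt = 2(dl/dt + dw/dt) = 2(1 + 1) = 4 cm/s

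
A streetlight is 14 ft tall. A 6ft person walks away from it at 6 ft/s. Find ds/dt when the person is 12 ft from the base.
9/2 ft/s

By similar triangles: 14/(x+s) = 6/s
Solving: s = 6x/8
ds/dt = 6/8 · dx/dt = 3/4 · 6 = 9/2 ft/s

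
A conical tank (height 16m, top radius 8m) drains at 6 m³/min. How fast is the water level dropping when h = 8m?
3/(8π) ≈ 0.1194 m/min

r/h = 8/16, so r = (1/2)h
V = (1/3)πr²h = (1/3)π((1/2)h)²h = (1/12)πh³
dV/dh = (1/4)πh²
dh/dt = (dV/dt)/(dV/dh) = -6/((1/4)π·8²) = -3/(8π) m/min
The level is dropping at 3/(8π) ≈ 0.1194 m/min.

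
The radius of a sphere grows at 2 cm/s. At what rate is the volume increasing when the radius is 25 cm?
5000π cm³/s

V = (4/3)πr³
dV/dt = dV/dr · dr/dt = 4πr² · 2
At r = 25: dV/dt = 5000π cm³/s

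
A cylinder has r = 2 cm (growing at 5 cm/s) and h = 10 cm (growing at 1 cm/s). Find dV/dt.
204π cm³/s

V = πr²h
dV/dt = 2πrh·dr/dt + πr²·dh/dt
= 2π(2)(10)(5) + π(2)²(1)
= 204π cm³/s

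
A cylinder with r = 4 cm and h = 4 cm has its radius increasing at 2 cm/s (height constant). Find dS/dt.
48π cm²/s

S = 2πrh + 2πr² (lateral + bases)
dS/dt = (2πh + 4πr)·dr/dt = (2π·4 + 4π·4)·2
= 48π cm²/s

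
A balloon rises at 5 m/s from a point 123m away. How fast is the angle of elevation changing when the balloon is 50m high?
0.034886 rad/s

tan(θ) = y/123
sec²(θ) · dθ/dt = (1/123) · dy/dt
dθ/dt = cos²(θ)/123 · 5 = 123/(123² + 50²) · 5
dθ/dt = 0.034886 rad/s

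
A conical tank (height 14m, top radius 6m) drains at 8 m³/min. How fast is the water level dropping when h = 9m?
392/(729π) ≈ 0.1712 m/min

r/h = 6/14, so r = (3/7)h
V = (1/3)πr²h = (1/3)π((3/7)h)²h = (3/49)πh³
dV/dh = (9/49)πh²
dh/dt = (dV/dt)/(dV/dh) = -8/((9/49)π·9²) = -392/(729π) m/min
The level is dropping at 392/(729π) ≈ 0.1712 m/min.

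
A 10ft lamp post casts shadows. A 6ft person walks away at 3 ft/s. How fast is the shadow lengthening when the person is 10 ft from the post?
9/2 ft/s

By similar triangles: 10/(x+s) = 6/s
Solving: s = 6x/4
ds/dt = 6/4 · dx/dt = 3/2 · 3 = 9/2 ft/s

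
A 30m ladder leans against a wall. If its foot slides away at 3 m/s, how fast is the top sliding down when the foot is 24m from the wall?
4 m/s

x² + y² = 30²
2x·dx/dt + 2y·dy/dt = 0
dy/dt = -x/y · dx/dt = -24/18 · 3 = -4 m/s
The top is descending at 4 m/s.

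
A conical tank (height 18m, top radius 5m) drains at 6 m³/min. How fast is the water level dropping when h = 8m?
243/(200π) ≈ 0.3867 m/min

r/h = 5/18, so r = (5/18)h
V = (1/3)πr²h = (1/3)π((5/18)h)²h = (25/972)πh³
dV/dh = (25/324)πh²
dh/dt = (dV/dt)/(dV/dh) = -6/((25/324)π·8²) = -243/(200π) m/min
The level is dropping at 243/(200π) ≈ 0.3867 m/min.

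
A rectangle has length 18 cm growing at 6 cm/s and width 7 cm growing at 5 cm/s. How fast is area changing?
132 cm²/s

A = lw
dA/dt = w·dl/dt + l·dw/dt = 7·6 + 18·5 = 132 cm²/s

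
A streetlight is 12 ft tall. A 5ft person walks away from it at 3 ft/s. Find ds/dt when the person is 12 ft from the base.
15/7 ft/s

By similar triangles: 12/(x+s) = 5/s
Solving: s = 5x/7
ds/dt = 5/7 · dx/dt = 5/7 · 3 = 15/7 ft/s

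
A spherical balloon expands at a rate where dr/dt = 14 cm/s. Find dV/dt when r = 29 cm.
47096π cm³/s

V = (4/3)πr³
dV/dt = dV/dr · dr/dt = 4πr² · 14
At r = 29: dV/dt = 47096π cm³/s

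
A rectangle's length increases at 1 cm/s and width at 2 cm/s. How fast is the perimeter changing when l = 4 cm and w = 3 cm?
6 cm/s

P = 2(l + w)
dP/dt = 2(dl/dt + dw/dt) = 2(1 + 2) = 6 cm/s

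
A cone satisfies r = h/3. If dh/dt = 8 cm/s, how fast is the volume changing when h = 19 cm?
2888π/9 cm³/s

V = (1/3)π(h/3)²h = πh³/27
dV/dt = πh²/9 · 8
At h = 19: dV/dt = 2888π/9 cm³/s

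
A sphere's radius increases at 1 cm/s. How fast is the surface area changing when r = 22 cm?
176π cm²/s

S = 4πr²
dS/dt = dS/dr · dr/dt = 8πr · 1
At r = 22: dS/dt = 176π cm²/s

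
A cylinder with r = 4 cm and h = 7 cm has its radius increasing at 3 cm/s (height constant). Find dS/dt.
90π cm²/s

S = 2πrh + 2πr² (lateral + bases)
dS/dt = (2πh + 4πr)·dr/dt = (2π·7 + 4π·4)·3
= 90π cm²/s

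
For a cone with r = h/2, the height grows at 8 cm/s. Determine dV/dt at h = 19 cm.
722π cm³/s

V = (1/3)π(h/2)²h = πh³/12
dV/dt = πh²/4 · 8
At h = 19: dV/dt = 722π cm³/s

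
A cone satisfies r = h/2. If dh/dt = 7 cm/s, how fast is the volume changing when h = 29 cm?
5887π/4 cm³/s

V = (1/3)π(h/2)²h = πh³/12
dV/dt = πh²/4 · 7
At h = 29: dV/dt = 5887π/4 cm³/s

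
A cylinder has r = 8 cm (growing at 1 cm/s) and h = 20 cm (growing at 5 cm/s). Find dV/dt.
640π cm³/s

V = πr²h
dV/dt = 2πrh·dr/dt + πr²·dh/dt
= 2π(8)(20)(1) + π(8)²(5)
= 640π cm³/s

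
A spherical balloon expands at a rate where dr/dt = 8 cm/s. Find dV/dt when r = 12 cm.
4608π cm³/s

V = (4/3)πr³
dV/dt = dV/dr · dr/dt = 4πr² · 8
At r = 12: dV/dt = 4608π cm³/s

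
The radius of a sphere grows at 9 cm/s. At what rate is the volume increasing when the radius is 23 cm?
19044π cm³/s

V = (4/3)πr³
dV/dt = dV/dr · dr/dt = 4πr² · 9
At r = 23: dV/dt = 19044π cm³/s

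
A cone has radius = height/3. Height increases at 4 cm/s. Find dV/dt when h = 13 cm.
676π/9 cm³/s

V = (1/3)π(h/3)²h = πh³/27
dV/dt = πh²/9 · 4
At h = 13: dV/dt = 676π/9 cm³/s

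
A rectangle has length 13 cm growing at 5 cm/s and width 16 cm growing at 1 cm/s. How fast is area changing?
93 cm²/s

A = lw
dA/dt = w·dl/dt + l·dw/dt = 16·5 + 13·1 = 93 cm²/s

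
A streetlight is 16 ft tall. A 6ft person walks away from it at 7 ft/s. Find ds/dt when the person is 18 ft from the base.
21/5 ft/s

By similar triangles: 16/(x+s) = 6/s
Solving: s = 6x/10
ds/dt = 6/10 · dx/dt = 3/5 · 7 = 21/5 ft/s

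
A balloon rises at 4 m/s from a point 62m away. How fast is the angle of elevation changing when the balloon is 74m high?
0.026609 rad/s

tan(θ) = y/62
sec²(θ) · dθ/dt = (1/62) · dy/dt
dθ/dt = cos²(θ)/62 · 4 = 62/(62² + 74²) · 4
dθ/dt = 0.026609 rad/s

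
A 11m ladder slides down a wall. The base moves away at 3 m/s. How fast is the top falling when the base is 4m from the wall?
4√105/35 ≈ 1.171 m/s

x² + y² = 11²
2x·dx/dt + 2y·dy/dt = 0
dy/dt = -x/y · dx/dt = -4/√105 · 3 = -4√105/35 m/s
The top is descending at 4√105/35 ≈ 1.171 m/s.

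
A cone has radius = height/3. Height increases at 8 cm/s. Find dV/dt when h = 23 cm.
4232π/9 cm³/s

V = (1/3)π(h/3)²h = πh³/27
dV/dt = πh²/9 · 8
At h = 23: dV/dt = 4232π/9 cm³/s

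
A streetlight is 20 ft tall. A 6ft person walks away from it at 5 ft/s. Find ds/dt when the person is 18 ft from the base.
15/7 ft/s

By similar triangles: 20/(x+s) = 6/s
Solving: s = 6x/14
ds/dt = 6/14 · dx/dt = 3/7 · 5 = 15/7 ft/s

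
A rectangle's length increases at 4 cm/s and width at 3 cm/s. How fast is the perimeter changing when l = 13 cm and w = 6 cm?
14 cm/s

P = 2(l + w)
dP/dt = 2(dl/dt + dw/dt) = 2(4 + 3) = 14 cm/s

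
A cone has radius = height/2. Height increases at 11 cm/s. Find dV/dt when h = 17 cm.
3179π/4 cm³/s

V = (1/3)π(h/2)²h = πh³/12
dV/dt = πh²/4 · 11
At h = 17: dV/dt = 3179π/4 cm³/s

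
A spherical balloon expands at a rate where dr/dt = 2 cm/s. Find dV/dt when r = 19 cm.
2888π cm³/s

V = (4/3)πr³
dV/dt = dV/dr · dr/dt = 4πr² · 2
At r = 19: dV/dt = 2888π cm³/s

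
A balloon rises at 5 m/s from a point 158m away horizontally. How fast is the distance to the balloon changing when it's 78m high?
195√7762/7762 ≈ 2.213 m/s

z² = 158² + y²
z = √(158² + 78²) = 2√7762
dz/dt = y/z · dy/dt = 78/(2√7762) · 5 = 195√7762/7762 ≈ 2.213 m/s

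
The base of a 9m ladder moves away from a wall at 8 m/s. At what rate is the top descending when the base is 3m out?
2√2 ≈ 2.828 m/s

x² + y² = 9²
2x·dx/dt + 2y·dy/dt = 0
dy/dt = -x/y · dx/dt = -3/(6√2) · 8 = -2√2 m/s
The top is descending at 2√2 ≈ 2.828 m/s.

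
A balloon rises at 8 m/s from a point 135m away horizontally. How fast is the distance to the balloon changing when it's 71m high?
284√23266/11633 ≈ 3.724 m/s

z² = 135² + y²
z = √(135² + 71²) = √23266
dz/dt = y/z · dy/dt = 71/√23266 · 8 = 284√23266/11633 ≈ 3.724 m/s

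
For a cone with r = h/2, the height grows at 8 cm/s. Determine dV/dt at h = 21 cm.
882π cm³/s

V = (1/3)π(h/2)²h = πh³/12
dV/dt = πh²/4 · 8
At h = 21: dV/dt = 882π cm³/s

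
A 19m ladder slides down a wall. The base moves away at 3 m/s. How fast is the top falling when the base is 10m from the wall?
10√29/29 ≈ 1.857 m/s

x² + y² = 19²
2x·dx/dt + 2y·dy/dt = 0
dy/dt = -x/y · dx/dt = -10/(3√29) · 3 = -10√29/29 m/s
The top is descending at 10√29/29 ≈ 1.857 m/s.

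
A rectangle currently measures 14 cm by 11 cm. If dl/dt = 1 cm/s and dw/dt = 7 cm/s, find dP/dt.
16 cm/s

P = 2(l + w)
dP/dt = 2(dl/dt + dw/dt) = 2(1 + 7) = 16 cm/s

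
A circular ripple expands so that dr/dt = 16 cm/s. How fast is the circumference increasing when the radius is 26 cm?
32π cm/s

C = 2πr
dC/dt = 2π · dr/dt = 2π · 16 = 32π cm/s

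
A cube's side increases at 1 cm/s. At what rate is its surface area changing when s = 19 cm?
228 cm²/s

A = 6s²
dA/dt = 12s · ds/dt = 12·19·1 = 228 cm²/s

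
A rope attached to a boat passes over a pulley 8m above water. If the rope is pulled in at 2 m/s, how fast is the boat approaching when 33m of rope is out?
66√41/205 ≈ 2.061 m/s

rope² = x² + 8²
x = √(33² - 8²) = 5√41
dx/dt = (rope/x) · d(rope)/dt = (33/(5√41)) · (-2) = -66√41/205 m/s
The boat approaches at 66√41/205 ≈ 2.061 m/s.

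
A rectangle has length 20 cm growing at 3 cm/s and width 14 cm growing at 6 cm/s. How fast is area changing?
162 cm²/s

A = lw
dA/dt = w·dl/dt + l·dw/dt = 14·3 + 20·6 = 162 cm²/s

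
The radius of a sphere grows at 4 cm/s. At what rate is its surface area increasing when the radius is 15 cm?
480π cm²/s

S = 4πr²
dS/dt = dS/dr · dr/dt = 8πr · 4
At r = 15: dS/dt = 480π cm²/s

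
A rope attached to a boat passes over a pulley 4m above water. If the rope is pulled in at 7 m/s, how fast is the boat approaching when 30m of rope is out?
105√221/221 ≈ 7.063 m/s

rope² = x² + 4²
x = √(30² - 4²) = 2√221
dx/dt = (rope/x) · d(rope)/dt = (30/(2√221)) · (-7) = -105√221/221 m/s
The boat approaches at 105√221/221 ≈ 7.063 m/s.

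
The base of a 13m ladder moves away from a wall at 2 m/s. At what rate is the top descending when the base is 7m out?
7√30/30 ≈ 1.278 m/s

x² + y² = 13²
2x·dx/dt + 2y·dy/dt = 0
dy/dt = -x/y · dx/dt = -7/(2√30) · 2 = -7√30/30 m/s
The top is descending at 7√30/30 ≈ 1.278 m/s.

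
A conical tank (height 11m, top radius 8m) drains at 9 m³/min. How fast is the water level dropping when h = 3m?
121/(64π) ≈ 0.6018 m/min

r/h = 8/11, so r = (8/11)h
V = (1/3)πr²h = (1/3)π((8/11)h)²h = (64/363)πh³
dV/dh = (64/121)πh²
dh/dt = (dV/dt)/(dV/dh) = -9/((64/121)π·3²) = -121/(64π) m/min
The level is dropping at 121/(64π) ≈ 0.6018 m/min.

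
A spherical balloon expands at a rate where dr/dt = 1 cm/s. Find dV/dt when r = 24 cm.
2304π cm³/s

V = (4/3)πr³
dV/dt = dV/dr · dr/dt = 4πr² · 1
At r = 24: dV/dt = 2304π cm³/s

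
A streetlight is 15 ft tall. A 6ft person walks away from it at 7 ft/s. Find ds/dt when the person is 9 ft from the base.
14/3 ft/s

By similar triangles: 15/(x+s) = 6/s
Solving: s = 6x/9
ds/dt = 6/9 · dx/dt = 2/3 · 7 = 14/3 ft/s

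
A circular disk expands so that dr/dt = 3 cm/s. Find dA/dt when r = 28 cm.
168π cm²/s

A = πr²
dA/dt = 2πr · dr/dt = 2π(28)(3) = 168π cm²/s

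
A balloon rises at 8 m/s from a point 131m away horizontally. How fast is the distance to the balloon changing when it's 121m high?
484√31802/15901 ≈ 5.428 m/s

z² = 131² + y²
z = √(131² + 121²) = √31802
dz/dt = y/z · dy/dt = 121/√31802 · 8 = 484√31802/15901 ≈ 5.428 m/s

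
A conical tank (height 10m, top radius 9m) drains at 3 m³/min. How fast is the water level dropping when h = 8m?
25/(432π) ≈ 0.01842 m/min

r/h = 9/10, so r = (9/10)h
V = (1/3)πr²h = (1/3)π((9/10)h)²h = (27/100)πh³
dV/dh = (81/100)πh²
dh/dt = (dV/dt)/(dV/dh) = -3/((81/100)π·8²) = -25/(432π) m/min
The level is dropping at 25/(432π) ≈ 0.01842 m/min.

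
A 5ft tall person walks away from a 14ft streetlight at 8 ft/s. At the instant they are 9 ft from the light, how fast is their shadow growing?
40/9 ft/s

By similar triangles: 14/(x+s) = 5/s
Solving: s = 5x/9
ds/dt = 5/9 · dx/dt = 5/9 · 8 = 40/9 ft/s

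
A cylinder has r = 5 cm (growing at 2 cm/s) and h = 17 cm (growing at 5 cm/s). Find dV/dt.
465π cm³/s

V = πr²h
dV/dt = 2πrh·dr/dt + πr²·dh/dt
= 2π(5)(17)(2) + π(5)²(5)
= 465π cm³/s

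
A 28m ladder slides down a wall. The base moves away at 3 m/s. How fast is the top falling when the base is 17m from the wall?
17√55/55 ≈ 2.292 m/s

x² + y² = 28²
2x·dx/dt + 2y·dy/dt = 0
dy/dt = -x/y · dx/dt = -17/(3√55) · 3 = -17√55/55 m/s
The top is descending at 17√55/55 ≈ 2.292 m/s.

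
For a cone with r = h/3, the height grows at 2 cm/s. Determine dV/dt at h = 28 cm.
1568π/9 cm³/s

V = (1/3)π(h/3)²h = πh³/27
dV/dt = πh²/9 · 2
At h = 28: dV/dt = 1568π/9 cm³/s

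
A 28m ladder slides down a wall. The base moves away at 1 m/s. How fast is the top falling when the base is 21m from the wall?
3√7/7 ≈ 1.134 m/s

x² + y² = 28²
2x·dx/dt + 2y·dy/dt = 0
dy/dt = -x/y · dx/dt = -21/(7√7) · 1 = -3√7/7 m/s
The top is descending at 3√7/7 ≈ 1.134 m/s.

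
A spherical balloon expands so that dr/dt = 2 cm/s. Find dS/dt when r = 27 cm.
432π cm²/s

S = 4πr²
dS/dt = dS/dr · dr/dt = 8πr · 2
At r = 27: dS/dt = 432π cm²/s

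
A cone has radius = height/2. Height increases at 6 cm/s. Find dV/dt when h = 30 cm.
1350π cm³/s

V = (1/3)π(h/2)²h = πh³/12
dV/dt = πh²/4 · 6
At h = 30: dV/dt = 1350π cm³/s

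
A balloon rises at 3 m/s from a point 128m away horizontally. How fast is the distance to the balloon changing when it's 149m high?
447√38585/38585 ≈ 2.276 m/s

z² = 128² + y²
z = √(128² + 149²) = √38585
dz/dt = y/z · dy/dt = 149/√38585 · 3 = 447√38585/38585 ≈ 2.276 m/s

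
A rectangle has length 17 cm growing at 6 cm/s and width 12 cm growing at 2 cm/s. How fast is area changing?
106 cm²/s

A = lw
dA/dt = w·dl/dt + l·dw/dt = 12·6 + 17·2 = 106 cm²/s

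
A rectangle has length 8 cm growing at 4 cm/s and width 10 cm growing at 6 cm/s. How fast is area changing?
88 cm²/s

A = lw
dA/dt = w·dl/dt + l·dw/dt = 10·4 + 8·6 = 88 cm²/s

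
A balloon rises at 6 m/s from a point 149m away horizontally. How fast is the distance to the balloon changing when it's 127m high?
381√38330/19165 ≈ 3.892 m/s

z² = 149² + y²
z = √(149² + 127²) = √38330
dz/dt = y/z · dy/dt = 127/√38330 · 6 = 381√38330/19165 ≈ 3.892 m/s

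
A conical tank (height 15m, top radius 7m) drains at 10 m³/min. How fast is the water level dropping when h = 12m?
125/(392π) ≈ 0.1015 m/min

r/h = 7/15, so r = (7/15)h
V = (1/3)πr²h = (1/3)π((7/15)h)²h = (49/675)πh³
dV/dh = (49/225)πh²
dh/dt = (dV/dt)/(dV/dh) = -10/((49/225)π·12²) = -125/(392π) m/min
The level is dropping at 125/(392π) ≈ 0.1015 m/min.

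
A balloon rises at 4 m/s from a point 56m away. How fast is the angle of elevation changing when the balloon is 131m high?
0.011036 rad/s

tan(θ) = y/56
sec²(θ) · dθ/dt = (1/56) · dy/dt
dθ/dt = cos²(θ)/56 · 4 = 56/(56² + 131²) · 4
dθ/dt = 0.011036 rad/s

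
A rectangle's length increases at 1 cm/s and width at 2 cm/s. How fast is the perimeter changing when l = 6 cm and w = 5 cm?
6 cm/s

P = 2(l + w)
dP/dt = 2(dl/dt + dw/dt) = 2(1 + 2) = 6 cm/s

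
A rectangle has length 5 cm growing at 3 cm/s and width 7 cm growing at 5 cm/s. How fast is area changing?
46 cm²/s

A = lw
dA/dt = w·dl/dt + l·dw/dt = 7·3 + 5·5 = 46 cm²/s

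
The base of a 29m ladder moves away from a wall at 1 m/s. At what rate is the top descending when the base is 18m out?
18√517/517 ≈ 0.7916 m/s

x² + y² = 29²
2x·dx/dt + 2y·dy/dt = 0
dy/dt = -x/y · dx/dt = -18/√517 · 1 = -18√517/517 m/s
The top is descending at 18√517/517 ≈ 0.7916 m/s.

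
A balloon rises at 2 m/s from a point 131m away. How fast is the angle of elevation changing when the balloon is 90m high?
0.010372 rad/s

tan(θ) = y/131
sec²(θ) · dθ/dt = (1/131) · dy/dt
dθ/dt = cos²(θ)/131 · 2 = 131/(131² + 90²) · 2
dθ/dt = 0.010372 rad/s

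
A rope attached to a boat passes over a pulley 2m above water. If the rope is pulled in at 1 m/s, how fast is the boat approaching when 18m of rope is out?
9√5/20 ≈ 1.006 m/s

rope² = x² + 2²
x = √(18² - 2²) = 8√5
dx/dt = (rope/x) · d(rope)/dt = (18/(8√5)) · (-1) = -9√5/20 m/s
The boat approaches at 9√5/20 ≈ 1.006 m/s.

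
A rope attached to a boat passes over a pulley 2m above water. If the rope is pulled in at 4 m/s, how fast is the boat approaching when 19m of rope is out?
76√357/357 ≈ 4.022 m/s

rope² = x² + 2²
x = √(19² - 2²) = √357
dx/dt = (rope/x) · d(rope)/dt = (19/√357) · (-4) = -76√357/357 m/s
The boat approaches at 76√357/357 ≈ 4.022 m/s.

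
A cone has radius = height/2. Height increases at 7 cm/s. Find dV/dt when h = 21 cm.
3087π/4 cm³/s

V = (1/3)π(h/2)²h = πh³/12
dV/dt = πh²/4 · 7
At h = 21: dV/dt = 3087π/4 cm³/s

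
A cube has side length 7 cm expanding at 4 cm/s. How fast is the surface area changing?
336 cm²/s

A = 6s²
dA/dt = 12s · ds/dt = 12·7·4 = 336 cm²/s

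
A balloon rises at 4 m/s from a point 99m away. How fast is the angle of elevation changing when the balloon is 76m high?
0.025422 rad/s

tan(θ) = y/99
sec²(θ) · dθ/dt = (1/99) · dy/dt
dθ/dt = cos²(θ)/99 · 4 = 99/(99² + 76²) · 4
dθ/dt = 0.025422 rad/s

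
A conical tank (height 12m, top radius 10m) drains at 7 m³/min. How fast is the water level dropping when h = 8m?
63/(400π) ≈ 0.05013 m/min

r/h = 10/12, so r = (5/6)h
V = (1/3)πr²h = (1/3)π((5/6)h)²h = (25/108)πh³
dV/dh = (25/36)πh²
dh/dt = (dV/dt)/(dV/dh) = -7/((25/36)π·8²) = -63/(400π) m/min
The level is dropping at 63/(400π) ≈ 0.05013 m/min.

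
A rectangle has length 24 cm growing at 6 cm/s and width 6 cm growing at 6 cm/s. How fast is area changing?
180 cm²/s

A = lw
dA/dt = w·dl/dt + l·dw/dt = 6·6 + 24·6 = 180 cm²/s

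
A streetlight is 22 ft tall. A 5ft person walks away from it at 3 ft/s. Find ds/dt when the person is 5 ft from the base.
15/17 ft/s

By similar triangles: 22/(x+s) = 5/s
Solving: s = 5x/17
ds/dt = 5/17 · dx/dt = 5/17 · 3 = 15/17 ft/s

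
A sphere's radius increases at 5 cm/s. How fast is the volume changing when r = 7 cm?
980π cm³/s

V = (4/3)πr³
dV/dt = dV/dr · dr/dt = 4πr² · 5
At r = 7: dV/dt = 980π cm³/s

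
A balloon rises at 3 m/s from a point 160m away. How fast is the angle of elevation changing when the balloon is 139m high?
0.010685 rad/s

tan(θ) = y/160
sec²(θ) · dθ/dt = (1/160) · dy/dt
dθ/dt = cos²(θ)/160 · 3 = 160/(160² + 139²) · 3
dθ/dt = 0.010685 rad/s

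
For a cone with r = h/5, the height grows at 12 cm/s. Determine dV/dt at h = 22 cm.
5808π/25 cm³/s

V = (1/3)π(h/5)²h = πh³/75
dV/dt = πh²/25 · 12
At h = 22: dV/dt = 5808π/25 cm³/s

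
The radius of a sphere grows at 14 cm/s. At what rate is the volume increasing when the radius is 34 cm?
64736π cm³/s

V = (4/3)πr³
dV/dt = dV/dr · dr/dt = 4πr² · 14
At r = 34: dV/dt = 64736π cm³/s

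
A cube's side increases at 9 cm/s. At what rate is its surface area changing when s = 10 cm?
1080 cm²/s

A = 6s²
dA/dt = 12s · ds/dt = 12·10·9 = 1080 cm²/s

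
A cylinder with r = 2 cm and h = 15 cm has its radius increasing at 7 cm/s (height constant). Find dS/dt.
266π cm²/s

S = 2πrh + 2πr² (lateral + bases)
dS/dt = (2πh + 4πr)·dr/dt = (2π·15 + 4π·2)·7
= 266π cm²/s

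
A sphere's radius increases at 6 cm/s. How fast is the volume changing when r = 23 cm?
12696π cm³/s

V = (4/3)πr³
dV/dt = dV/dr · dr/dt = 4πr² · 6
At r = 23: dV/dt = 12696π cm³/s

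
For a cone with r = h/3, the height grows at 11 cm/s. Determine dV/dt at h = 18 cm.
396π cm³/s

V = (1/3)π(h/3)²h = πh³/27
dV/dt = πh²/9 · 11
At h = 18: dV/dt = 396π cm³/s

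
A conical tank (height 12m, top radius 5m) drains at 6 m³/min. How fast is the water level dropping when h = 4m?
54/(25π) ≈ 0.6875 m/min

r/h = 5/12, so r = (5/12)h
V = (1/3)πr²h = (1/3)π((5/12)h)²h = (25/432)πh³
dV/dh = (25/144)πh²
dh/dt = (dV/dt)/(dV/dh) = -6/((25/144)π·4²) = -54/(25π) m/min
The level is dropping at 54/(25π) ≈ 0.6875 m/min.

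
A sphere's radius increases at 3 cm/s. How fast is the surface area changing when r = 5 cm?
120π cm²/s

S = 4πr²
dS/dt = dS/dr · dr/dt = 8πr · 3
At r = 5: dS/dt = 120π cm²/s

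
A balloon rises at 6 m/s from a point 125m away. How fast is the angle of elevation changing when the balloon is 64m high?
0.038031 rad/s

tan(θ) = y/125
sec²(θ) · dθ/dt = (1/125) · dy/dt
dθ/dt = cos²(θ)/125 · 6 = 125/(125² + 64²) · 6
dθ/dt = 0.038031 rad/s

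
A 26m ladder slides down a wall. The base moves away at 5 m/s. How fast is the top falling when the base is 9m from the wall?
9√595/119 ≈ 1.845 m/s

x² + y² = 26²
2x·dx/dt + 2y·dy/dt = 0
dy/dt = -x/y · dx/dt = -9/√595 · 5 = -9√595/119 m/s
The top is descending at 9√595/119 ≈ 1.845 m/s.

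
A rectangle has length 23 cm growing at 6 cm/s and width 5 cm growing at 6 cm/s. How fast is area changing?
168 cm²/s

A = lw
dA/dt = w·dl/dt + l·dw/dt = 5·6 + 23·6 = 168 cm²/s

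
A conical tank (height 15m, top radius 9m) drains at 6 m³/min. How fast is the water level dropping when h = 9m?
50/(243π) ≈ 0.0655 m/min

r/h = 9/15, so r = (3/5)h
V = (1/3)πr²h = (1/3)π((3/5)h)²h = (3/25)πh³
dV/dh = (9/25)πh²
dh/dt = (dV/dt)/(dV/dh) = -6/((9/25)π·9²) = -50/(243π) m/min
The level is dropping at 50/(243π) ≈ 0.0655 m/min.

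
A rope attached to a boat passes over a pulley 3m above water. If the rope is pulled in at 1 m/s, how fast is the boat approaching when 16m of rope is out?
16√247/247 ≈ 1.018 m/s

rope² = x² + 3²
x = √(16² - 3²) = √247
dx/dt = (rope/x) · d(rope)/dt = (16/√247) · (-1) = -16√247/247 m/s
The boat approaches at 16√247/247 ≈ 1.018 m/s.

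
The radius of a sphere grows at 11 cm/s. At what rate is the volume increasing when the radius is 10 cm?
4400π cm³/s

V = (4/3)πr³
dV/dt = dV/dr · dr/dt = 4πr² · 11
At r = 10: dV/dt = 4400π cm³/s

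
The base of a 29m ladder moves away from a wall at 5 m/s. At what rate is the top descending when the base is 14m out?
14√645/129 ≈ 2.756 m/s

x² + y² = 29²
2x·dx/dt + 2y·dy/dt = 0
dy/dt = -x/y · dx/dt = -14/√645 · 5 = -14√645/129 m/s
The top is descending at 14√645/129 ≈ 2.756 m/s.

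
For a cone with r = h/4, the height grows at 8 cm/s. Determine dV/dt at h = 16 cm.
128π cm³/s

V = (1/3)π(h/4)²h = πh³/48
dV/dt = πh²/16 · 8
At h = 16: dV/dt = 128π cm³/s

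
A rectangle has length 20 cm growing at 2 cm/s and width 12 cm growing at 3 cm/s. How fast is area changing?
84 cm²/s

A = lw
dA/dt = w·dl/dt + l·dw/dt = 12·2 + 20·3 = 84 cm²/s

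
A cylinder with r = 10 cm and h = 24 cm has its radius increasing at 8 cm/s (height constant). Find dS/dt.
704π cm²/s

S = 2πrh + 2πr² (lateral + bases)
dS/dt = (2πh + 4πr)·dr/dt = (2π·24 + 4π·10)·8
= 704π cm²/s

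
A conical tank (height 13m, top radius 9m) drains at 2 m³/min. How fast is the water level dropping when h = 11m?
338/(9801π) ≈ 0.01098 m/min

r/h = 9/13, so r = (9/13)h
V = (1/3)πr²h = (1/3)π((9/13)h)²h = (27/169)πh³
dV/dh = (81/169)πh²
dh/dt = (dV/dt)/(dV/dh) = -2/((81/169)π·11²) = -338/(9801π) m/min
The level is dropping at 338/(9801π) ≈ 0.01098 m/min.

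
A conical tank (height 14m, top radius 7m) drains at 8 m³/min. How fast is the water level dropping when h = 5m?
32/(25π) ≈ 0.4074 m/min

r/h = 7/14, so r = (1/2)h
V = (1/3)πr²h = (1/3)π((1/2)h)²h = (1/12)πh³
dV/dh = (1/4)πh²
dh/dt = (dV/dt)/(dV/dh) = -8/((1/4)π·5²) = -32/(25π) m/min
The level is dropping at 32/(25π) ≈ 0.4074 m/min.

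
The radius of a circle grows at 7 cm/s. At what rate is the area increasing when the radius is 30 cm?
420π cm²/s

A = πr²
dA/dt = 2πr · dr/dt = 2π(30)(7) = 420π cm²/s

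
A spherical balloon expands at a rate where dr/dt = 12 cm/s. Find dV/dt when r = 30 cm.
43200π cm³/s

V = (4/3)πr³
dV/dt = dV/dr · dr/dt = 4πr² · 12
At r = 30: dV/dt = 43200π cm³/s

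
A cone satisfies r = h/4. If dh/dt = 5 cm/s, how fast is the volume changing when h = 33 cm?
5445π/16 cm³/s

V = (1/3)π(h/4)²h = πh³/48
dV/dt = πh²/16 · 5
At h = 33: dV/dt = 5445π/16 cm³/s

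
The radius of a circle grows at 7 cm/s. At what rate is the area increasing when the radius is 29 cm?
406π cm²/s

A = πr²
dA/dt = 2πr · dr/dt = 2π(29)(7) = 406π cm²/s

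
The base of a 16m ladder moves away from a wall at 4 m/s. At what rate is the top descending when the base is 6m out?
12√55/55 ≈ 1.618 m/s

x² + y² = 16²
2x·dx/dt + 2y·dy/dt = 0
dy/dt = -x/y · dx/dt = -6/(2√55) · 4 = -12√55/55 m/s
The top is descending at 12√55/55 ≈ 1.618 m/s.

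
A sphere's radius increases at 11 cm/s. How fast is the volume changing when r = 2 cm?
176π cm³/s

V = (4/3)πr³
dV/dt = dV/dr · dr/dt = 4πr² · 11
At r = 2: dV/dt = 176π cm³/s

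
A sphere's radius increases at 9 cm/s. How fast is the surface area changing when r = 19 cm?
1368π cm²/s

S = 4πr²
dS/dt = dS/dr · dr/dt = 8πr · 9
At r = 19: dS/dt = 1368π cm²/s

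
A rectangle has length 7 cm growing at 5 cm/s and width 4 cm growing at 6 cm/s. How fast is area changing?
62 cm²/s

A = lw
dA/dt = w·dl/dt + l·dw/dt = 4·5 + 7·6 = 62 cm²/s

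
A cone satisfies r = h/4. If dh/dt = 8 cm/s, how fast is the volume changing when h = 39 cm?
1521π/2 cm³/s

V = (1/3)π(h/4)²h = πh³/48
dV/dt = πh²/16 · 8
At h = 39: dV/dt = 1521π/2 cm³/s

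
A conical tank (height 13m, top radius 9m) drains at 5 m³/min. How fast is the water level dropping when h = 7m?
845/(3969π) ≈ 0.06777 m/min

r/h = 9/13, so r = (9/13)h
V = (1/3)πr²h = (1/3)π((9/13)h)²h = (27/169)πh³
dV/dh = (81/169)πh²
dh/dt = (dV/dt)/(dV/dh) = -5/((81/169)π·7²) = -845/(3969π) m/min
The level is dropping at 845/(3969π) ≈ 0.06777 m/min.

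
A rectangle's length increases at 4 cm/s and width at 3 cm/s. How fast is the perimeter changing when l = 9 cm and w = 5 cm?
14 cm/s

P = 2(l + w)
dP/dt = 2(dl/dt + dw/dt) = 2(4 + 3) = 14 cm/s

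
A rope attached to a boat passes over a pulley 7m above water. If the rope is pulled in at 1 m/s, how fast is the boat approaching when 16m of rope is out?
16√23/69 ≈ 1.112 m/s

rope² = x² + 7²
x = √(16² - 7²) = 3√23
dx/dt = (rope/x) · d(rope)/dt = (16/(3√23)) · (-1) = -16√23/69 m/s
The boat approaches at 16√23/69 ≈ 1.112 m/s.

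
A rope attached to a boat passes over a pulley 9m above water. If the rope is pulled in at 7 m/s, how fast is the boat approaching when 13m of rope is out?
91√22/44 ≈ 9.701 m/s

rope² = x² + 9²
x = √(13² - 9²) = 2√22
dx/dt = (rope/x) · d(rope)/dt = (13/(2√22)) · (-7) = -91√22/44 m/s
The boat approaches at 91√22/44 ≈ 9.701 m/s.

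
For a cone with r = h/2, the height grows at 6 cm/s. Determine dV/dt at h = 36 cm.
1944π cm³/s

V = (1/3)π(h/2)²h = πh³/12
dV/dt = πh²/4 · 6
At h = 36: dV/dt = 1944π cm³/s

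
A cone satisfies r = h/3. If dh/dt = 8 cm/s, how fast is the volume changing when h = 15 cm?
200π cm³/s

V = (1/3)π(h/3)²h = πh³/27
dV/dt = πh²/9 · 8
At h = 15: dV/dt = 200π cm³/s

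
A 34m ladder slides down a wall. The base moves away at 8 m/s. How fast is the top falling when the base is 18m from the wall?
18√13/13 ≈ 4.992 m/s

x² + y² = 34²
2x·dx/dt + 2y·dy/dt = 0
dy/dt = -x/y · dx/dt = -18/(8√13) · 8 = -18√13/13 m/s
The top is descending at 18√13/13 ≈ 4.992 m/s.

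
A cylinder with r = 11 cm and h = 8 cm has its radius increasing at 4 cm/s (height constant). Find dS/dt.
240π cm²/s

S = 2πrh + 2πr² (lateral + bases)
dS/dt = (2πh + 4πr)·dr/dt = (2π·8 + 4π·11)·4
= 240π cm²/s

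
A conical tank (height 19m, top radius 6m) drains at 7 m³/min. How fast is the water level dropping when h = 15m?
2527/(8100π) ≈ 0.0993 m/min

r/h = 6/19, so r = (6/19)h
V = (1/3)πr²h = (1/3)π((6/19)h)²h = (12/361)πh³
dV/dh = (36/361)πh²
dh/dt = (dV/dt)/(dV/dh) = -7/((36/361)π·15²) = -2527/(8100π) m/min
The level is dropping at 2527/(8100π) ≈ 0.0993 m/min.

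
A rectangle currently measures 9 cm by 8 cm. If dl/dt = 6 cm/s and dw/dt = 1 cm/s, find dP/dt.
14 cm/s

P = 2(l + w)
dP/dt = 2(dl/dt + dw/dt) = 2(6 + 1) = 14 cm/s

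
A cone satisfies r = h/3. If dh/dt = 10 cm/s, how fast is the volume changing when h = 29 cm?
8410π/9 cm³/s

V = (1/3)π(h/3)²h = πh³/27
dV/dt = πh²/9 · 10
At h = 29: dV/dt = 8410π/9 cm³/s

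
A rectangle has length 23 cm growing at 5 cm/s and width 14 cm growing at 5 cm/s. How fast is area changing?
185 cm²/s

A = lw
dA/dt = w·dl/dt + l·dw/dt = 14·5 + 23·5 = 185 cm²/s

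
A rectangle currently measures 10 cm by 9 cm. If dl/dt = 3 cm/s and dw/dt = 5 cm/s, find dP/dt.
16 cm/s

P = 2(l + w)
dP/dt = 2(dl/dt + dw/dt) = 2(3 + 5) = 16 cm/s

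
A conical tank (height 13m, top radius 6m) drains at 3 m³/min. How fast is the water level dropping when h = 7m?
169/(588π) ≈ 0.09149 m/min

r/h = 6/13, so r = (6/13)h
V = (1/3)πr²h = (1/3)π((6/13)h)²h = (12/169)πh³
dV/dh = (36/169)πh²
dh/dt = (dV/dt)/(dV/dh) = -3/((36/169)π·7²) = -169/(588π) m/min
The level is dropping at 169/(588π) ≈ 0.09149 m/min.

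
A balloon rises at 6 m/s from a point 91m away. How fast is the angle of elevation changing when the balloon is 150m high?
0.017738 rad/s

tan(θ) = y/91
sec²(θ) · dθ/dt = (1/91) · dy/dt
dθ/dt = cos²(θ)/91 · 6 = 91/(91² + 150²) · 6
dθ/dt = 0.017738 rad/s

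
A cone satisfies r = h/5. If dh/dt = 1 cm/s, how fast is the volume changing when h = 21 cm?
441π/25 cm³/s

V = (1/3)π(h/5)²h = πh³/75
dV/dt = πh²/25 · 1
At h = 21: dV/dt = 441π/25 cm³/s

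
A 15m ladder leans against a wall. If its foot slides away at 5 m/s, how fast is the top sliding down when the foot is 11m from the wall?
55√26/52 ≈ 5.393 m/s

x² + y² = 15²
2x·dx/dt + 2y·dy/dt = 0
dy/dt = -x/y · dx/dt = -11/(2√26) · 5 = -55√26/52 m/s
The top is descending at 55√26/52 ≈ 5.393 m/s.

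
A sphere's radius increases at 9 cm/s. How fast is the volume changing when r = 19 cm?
12996π cm³/s

V = (4/3)πr³
dV/dt = dV/dr · dr/dt = 4πr² · 9
At r = 19: dV/dt = 12996π cm³/s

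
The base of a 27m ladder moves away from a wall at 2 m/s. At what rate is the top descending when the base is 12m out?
8√65/65 ≈ 0.9923 m/s

x² + y² = 27²
2x·dx/dt + 2y·dy/dt = 0
dy/dt = -x/y · dx/dt = -12/(3√65) · 2 = -8√65/65 m/s
The top is descending at 8√65/65 ≈ 0.9923 m/s.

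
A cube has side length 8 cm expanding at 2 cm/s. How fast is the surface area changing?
192 cm²/s

A = 6s²
dA/dt = 12s · ds/dt = 12·8·2 = 192 cm²/s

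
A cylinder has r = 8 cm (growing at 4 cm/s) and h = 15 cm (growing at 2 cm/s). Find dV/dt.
1088π cm³/s

V = πr²h
dV/dt = 2πrh·dr/dt + πr²·dh/dt
= 2π(8)(15)(4) + π(8)²(2)
= 1088π cm³/s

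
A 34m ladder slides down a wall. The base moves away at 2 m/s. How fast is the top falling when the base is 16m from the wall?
16/15 ≈ 1.067 m/s

x² + y² = 34²
2x·dx/dt + 2y·dy/dt = 0
dy/dt = -x/y · dx/dt = -16/30 · 2 = -16/15 m/s
The top is descending at 16/15 ≈ 1.067 m/s.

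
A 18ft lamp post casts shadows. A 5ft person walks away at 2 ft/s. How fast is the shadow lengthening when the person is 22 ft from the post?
10/13 ft/s

By similar triangles: 18/(x+s) = 5/s
Solving: s = 5x/13
ds/dt = 5/13 · dx/dt = 5/13 · 2 = 10/13 ft/s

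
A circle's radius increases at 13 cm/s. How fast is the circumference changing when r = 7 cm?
26π cm/s

C = 2πr
dC/dt = 2π · dr/dt = 2π · 13 = 26π cm/s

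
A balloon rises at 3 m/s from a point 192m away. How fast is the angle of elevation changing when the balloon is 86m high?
0.013014 rad/s

tan(θ) = y/192
sec²(θ) · dθ/dt = (1/192) · dy/dt
dθ/dt = cos²(θ)/192 · 3 = 192/(192² + 86²) · 3
dθ/dt = 0.013014 rad/s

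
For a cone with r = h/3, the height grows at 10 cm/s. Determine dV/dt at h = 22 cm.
4840π/9 cm³/s

V = (1/3)π(h/3)²h = πh³/27
dV/dt = πh²/9 · 10
At h = 22: dV/dt = 4840π/9 cm³/s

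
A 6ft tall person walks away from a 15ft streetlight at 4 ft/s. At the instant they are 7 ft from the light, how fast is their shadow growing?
8/3 ft/s

By similar triangles: 15/(x+s) = 6/s
Solving: s = 6x/9
ds/dt = 6/9 · dx/dt = 2/3 · 4 = 8/3 ft/s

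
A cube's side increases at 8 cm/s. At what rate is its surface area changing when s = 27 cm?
2592 cm²/s

A = 6s²
dA/dt = 12s · ds/dt = 12·27·8 = 2592 cm²/s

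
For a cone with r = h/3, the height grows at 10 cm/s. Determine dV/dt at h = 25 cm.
6250π/9 cm³/s

V = (1/3)π(h/3)²h = πh³/27
dV/dt = πh²/9 · 10
At h = 25: dV/dt = 6250π/9 cm³/s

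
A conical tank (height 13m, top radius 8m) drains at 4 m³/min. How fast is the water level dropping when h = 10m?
169/(1600π) ≈ 0.03362 m/min

r/h = 8/13, so r = (8/13)h
V = (1/3)πr²h = (1/3)π((8/13)h)²h = (64/507)πh³
dV/dh = (64/169)πh²
dh/dt = (dV/dt)/(dV/dh) = -4/((64/169)π·10²) = -169/(1600π) m/min
The level is dropping at 169/(1600π) ≈ 0.03362 m/min.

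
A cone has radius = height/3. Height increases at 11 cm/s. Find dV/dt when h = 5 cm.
275π/9 cm³/s

V = (1/3)π(h/3)²h = πh³/27
dV/dt = πh²/9 · 11
At h = 5: dV/dt = 275π/9 cm³/s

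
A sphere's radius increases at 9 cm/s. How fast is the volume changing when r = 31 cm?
34596π cm³/s

V = (4/3)πr³
dV/dt = dV/dr · dr/dt = 4πr² · 9
At r = 31: dV/dt = 34596π cm³/s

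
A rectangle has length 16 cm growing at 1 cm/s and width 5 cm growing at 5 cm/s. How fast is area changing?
85 cm²/s

A = lw
dA/dt = w·dl/dt + l·dw/dt = 5·1 + 16·5 = 85 cm²/s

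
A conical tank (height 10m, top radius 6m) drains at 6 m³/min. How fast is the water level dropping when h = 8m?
25/(96π) ≈ 0.08289 m/min

r/h = 6/10, so r = (3/5)h
V = (1/3)πr²h = (1/3)π((3/5)h)²h = (3/25)πh³
dV/dh = (9/25)πh²
dh/dt = (dV/dt)/(dV/dh) = -6/((9/25)π·8²) = -25/(96π) m/min
The level is dropping at 25/(96π) ≈ 0.08289 m/min.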